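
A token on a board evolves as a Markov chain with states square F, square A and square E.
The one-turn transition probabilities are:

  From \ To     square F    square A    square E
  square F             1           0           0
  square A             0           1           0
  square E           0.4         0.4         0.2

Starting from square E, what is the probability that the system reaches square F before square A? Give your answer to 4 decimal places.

0.5000

Let h(s) be the probability of absorption at square F starting from transient state s. Then h(square F) = 1 and h(square A) = 0. By first-step analysis:
h(square E) = 0.4·1 + 0.4·0 + 0.2·h(square E)
Solving: h(square E) = 0.5000.
Starting from square E, the probability is 0.5000.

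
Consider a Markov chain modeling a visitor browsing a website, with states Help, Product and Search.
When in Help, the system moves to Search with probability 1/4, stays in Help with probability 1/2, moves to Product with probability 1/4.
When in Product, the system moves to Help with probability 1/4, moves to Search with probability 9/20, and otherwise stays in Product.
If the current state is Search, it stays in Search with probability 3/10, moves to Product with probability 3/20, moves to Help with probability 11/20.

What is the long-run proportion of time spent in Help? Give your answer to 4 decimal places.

Let the stationary distribution be π with π = πP and π_1 + π_2 + π_3 = 1.
π_1 = 0.5·π_1 + 0.25·π_2 + 0.55·π_3
π_2 = 0.25·π_1 + 0.3·π_2 + 0.15·π_3
Solving with the normalization constraint gives π = (0.4580, 0.2304, 0.3117).
So the stationary probability of Help is 0.4580.

0.4580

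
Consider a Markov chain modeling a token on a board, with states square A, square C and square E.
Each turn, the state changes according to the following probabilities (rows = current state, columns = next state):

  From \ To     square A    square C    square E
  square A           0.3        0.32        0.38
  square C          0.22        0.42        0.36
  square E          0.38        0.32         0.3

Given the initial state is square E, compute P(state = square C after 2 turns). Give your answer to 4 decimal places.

0.3520

Sum over the intermediate state after 1 turn:
P = P(square E→square A)·P(square A→square C) + P(square E→square C)·P(square C→square C) + P(square E→square E)·P(square E→square C)
  = 0.38×0.32 + 0.32×0.42 + 0.3×0.32
  = 0.1216 + 0.1344 + 0.0960 = 0.3520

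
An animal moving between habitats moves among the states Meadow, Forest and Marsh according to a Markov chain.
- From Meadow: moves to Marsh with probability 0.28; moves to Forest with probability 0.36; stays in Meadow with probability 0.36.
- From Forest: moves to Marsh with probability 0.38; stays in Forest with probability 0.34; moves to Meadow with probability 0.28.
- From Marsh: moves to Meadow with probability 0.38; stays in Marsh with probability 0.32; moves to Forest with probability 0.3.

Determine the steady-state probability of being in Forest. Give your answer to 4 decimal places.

Let the stationary distribution be π with π = πP and π_1 + π_2 + π_3 = 1.
π_1 = 0.36·π_1 + 0.28·π_2 + 0.38·π_3
π_2 = 0.36·π_1 + 0.34·π_2 + 0.3·π_3
Solving with the normalization constraint gives π = (0.3398, 0.3337, 0.3264).
So the stationary probability of Forest is 0.3337.

0.3337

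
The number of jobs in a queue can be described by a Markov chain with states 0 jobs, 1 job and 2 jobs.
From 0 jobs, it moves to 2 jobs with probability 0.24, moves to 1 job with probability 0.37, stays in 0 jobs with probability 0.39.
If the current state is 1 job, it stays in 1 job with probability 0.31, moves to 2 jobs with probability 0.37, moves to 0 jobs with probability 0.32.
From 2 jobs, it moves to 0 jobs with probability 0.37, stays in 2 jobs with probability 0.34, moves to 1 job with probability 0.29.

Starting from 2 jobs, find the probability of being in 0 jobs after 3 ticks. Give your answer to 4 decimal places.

Propagate the distribution vector 3 ticks from 2 jobs.
After 0 ticks: (0.0000, 0.0000, 1.0000)
After 1 tick: (0.3700, 0.2900, 0.3400)
After 2 ticks: (0.3629, 0.3254, 0.3117)
After 3 ticks: (0.3610, 0.3255, 0.3135)
P(in 0 jobs after 3 ticks) = 0.3610

0.3610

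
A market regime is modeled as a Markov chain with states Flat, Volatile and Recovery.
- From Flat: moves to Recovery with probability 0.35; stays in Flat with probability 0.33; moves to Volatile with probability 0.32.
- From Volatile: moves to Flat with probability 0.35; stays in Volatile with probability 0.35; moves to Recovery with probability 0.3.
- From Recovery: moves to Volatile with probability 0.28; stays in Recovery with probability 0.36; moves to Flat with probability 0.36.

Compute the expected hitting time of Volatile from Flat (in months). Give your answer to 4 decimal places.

3.2695

Let t(s) be the expected number of months to first reach Volatile from state s, with t(Volatile) = 0. Conditioning on the first month:
t(Flat) = 1 + 0.33·t(Flat) + 0.35·t(Recovery)
t(Recovery) = 1 + 0.36·t(Flat) + 0.36·t(Recovery)
Solving: t(Flat) = 3.2695, t(Recovery) = 3.4016.
Expected months from Flat to Volatile: 3.2695.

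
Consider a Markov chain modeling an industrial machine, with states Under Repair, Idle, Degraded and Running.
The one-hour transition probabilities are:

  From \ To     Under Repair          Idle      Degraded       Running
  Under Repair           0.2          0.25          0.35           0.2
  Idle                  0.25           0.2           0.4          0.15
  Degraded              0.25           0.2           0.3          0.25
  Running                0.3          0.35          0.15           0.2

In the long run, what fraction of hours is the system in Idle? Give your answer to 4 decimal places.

Let the stationary distribution be π with π = πP and π_1 + π_2 + π_3 + π_4 = 1.
π_1 = 0.2·π_1 + 0.25·π_2 + 0.25·π_3 + 0.3·π_4
π_2 = 0.25·π_1 + 0.2·π_2 + 0.2·π_3 + 0.35·π_4
π_3 = 0.35·π_1 + 0.4·π_2 + 0.3·π_3 + 0.15·π_4
Solving with the normalization constraint gives π = (0.2478, 0.2429, 0.3062, 0.2032).
So the stationary probability of Idle is 0.2429.

0.2429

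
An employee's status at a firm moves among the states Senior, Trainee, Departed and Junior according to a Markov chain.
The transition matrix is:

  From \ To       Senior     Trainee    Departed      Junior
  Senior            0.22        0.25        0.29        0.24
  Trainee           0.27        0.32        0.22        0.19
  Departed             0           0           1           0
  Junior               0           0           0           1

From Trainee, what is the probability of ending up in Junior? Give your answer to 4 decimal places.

Let h(s) be the probability of absorption at Junior starting from transient state s. Then h(Junior) = 1 and h(Departed) = 0. By first-step analysis:
h(Senior) = 0.22·h(Senior) + 0.25·h(Trainee) + 0.29·0 + 0.24·1
h(Trainee) = 0.27·h(Senior) + 0.32·h(Trainee) + 0.22·0 + 0.19·1
Solving: h(Senior) = 0.4552, h(Trainee) = 0.4601.
Starting from Trainee, the probability is 0.4601.

0.4601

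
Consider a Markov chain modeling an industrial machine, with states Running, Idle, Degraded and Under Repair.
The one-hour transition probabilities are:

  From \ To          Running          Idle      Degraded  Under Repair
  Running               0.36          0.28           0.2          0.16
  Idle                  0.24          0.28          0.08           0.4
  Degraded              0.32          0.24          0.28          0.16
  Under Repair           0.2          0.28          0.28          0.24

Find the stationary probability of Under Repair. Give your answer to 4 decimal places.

0.2448

Let the stationary distribution be π with π = πP and π_1 + π_2 + π_3 + π_4 = 1.
π_1 = 0.36·π_1 + 0.24·π_2 + 0.32·π_3 + 0.2·π_4
π_2 = 0.28·π_1 + 0.28·π_2 + 0.24·π_3 + 0.28·π_4
π_3 = 0.2·π_1 + 0.08·π_2 + 0.28·π_3 + 0.28·π_4
Solving with the normalization constraint gives π = (0.2801, 0.2719, 0.2032, 0.2448).
So the stationary probability of Under Repair is 0.2448.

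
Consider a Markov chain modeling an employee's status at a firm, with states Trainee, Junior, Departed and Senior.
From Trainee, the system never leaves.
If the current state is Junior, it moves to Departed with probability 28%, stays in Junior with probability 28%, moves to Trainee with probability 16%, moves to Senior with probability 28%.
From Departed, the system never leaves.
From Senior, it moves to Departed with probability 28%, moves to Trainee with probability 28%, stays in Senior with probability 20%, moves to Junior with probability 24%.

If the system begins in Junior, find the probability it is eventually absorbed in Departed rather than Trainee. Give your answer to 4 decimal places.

0.5943

Let h(s) be the probability of absorption at Departed starting from transient state s. Then h(Departed) = 1 and h(Trainee) = 0. By first-step analysis:
h(Junior) = 0.16·0 + 0.28·h(Junior) + 0.28·1 + 0.28·h(Senior)
h(Senior) = 0.28·0 + 0.24·h(Junior) + 0.28·1 + 0.2·h(Senior)
Solving: h(Junior) = 0.5943, h(Senior) = 0.5283.
Starting from Junior, the probability is 0.5943.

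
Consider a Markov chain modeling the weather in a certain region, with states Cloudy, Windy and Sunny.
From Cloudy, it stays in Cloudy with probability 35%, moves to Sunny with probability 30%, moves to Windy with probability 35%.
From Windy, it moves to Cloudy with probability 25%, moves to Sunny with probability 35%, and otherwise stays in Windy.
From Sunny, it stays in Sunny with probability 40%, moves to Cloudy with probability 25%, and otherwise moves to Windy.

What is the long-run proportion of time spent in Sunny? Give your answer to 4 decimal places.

Let the stationary distribution be π with π = πP and π_1 + π_2 + π_3 = 1.
π_1 = 0.35·π_1 + 0.25·π_2 + 0.25·π_3
π_2 = 0.35·π_1 + 0.4·π_2 + 0.35·π_3
Solving with the normalization constraint gives π = (0.2778, 0.3684, 0.3538).
So the stationary probability of Sunny is 0.3538.

0.3538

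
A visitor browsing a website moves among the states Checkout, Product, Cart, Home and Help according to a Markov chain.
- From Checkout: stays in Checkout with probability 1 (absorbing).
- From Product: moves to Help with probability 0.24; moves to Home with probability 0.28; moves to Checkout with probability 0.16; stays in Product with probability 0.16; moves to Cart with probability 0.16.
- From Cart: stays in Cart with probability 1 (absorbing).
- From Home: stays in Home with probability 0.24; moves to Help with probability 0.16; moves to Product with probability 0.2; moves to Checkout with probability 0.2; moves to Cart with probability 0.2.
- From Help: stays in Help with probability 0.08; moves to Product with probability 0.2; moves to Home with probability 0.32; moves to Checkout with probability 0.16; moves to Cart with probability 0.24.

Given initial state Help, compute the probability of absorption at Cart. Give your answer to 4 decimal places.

Let h(s) be the probability of absorption at Cart starting from transient state s. Then h(Cart) = 1 and h(Checkout) = 0. By first-step analysis:
h(Product) = 0.16·0 + 0.16·h(Product) + 0.16·1 + 0.28·h(Home) + 0.24·h(Help)
h(Home) = 0.2·0 + 0.2·h(Product) + 0.2·1 + 0.24·h(Home) + 0.16·h(Help)
h(Help) = 0.16·0 + 0.2·h(Product) + 0.24·1 + 0.32·h(Home) + 0.08·h(Help)
Solving: h(Product) = 0.5210, h(Home) = 0.5169, h(Help) = 0.5539.
Starting from Help, the probability is 0.5539.

0.5539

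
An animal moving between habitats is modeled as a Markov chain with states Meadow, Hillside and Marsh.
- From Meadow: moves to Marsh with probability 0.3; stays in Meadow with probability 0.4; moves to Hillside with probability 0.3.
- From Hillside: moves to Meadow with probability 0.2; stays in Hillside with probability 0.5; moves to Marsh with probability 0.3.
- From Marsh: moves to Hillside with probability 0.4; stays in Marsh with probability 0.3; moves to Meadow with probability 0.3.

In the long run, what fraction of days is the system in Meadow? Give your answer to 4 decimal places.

0.2875

Let the stationary distribution be π with π = πP and π_1 + π_2 + π_3 = 1.
π_1 = 0.4·π_1 + 0.2·π_2 + 0.3·π_3
π_2 = 0.3·π_1 + 0.5·π_2 + 0.4·π_3
Solving with the normalization constraint gives π = (0.2875, 0.4125, 0.3000).
So the stationary probability of Meadow is 0.2875.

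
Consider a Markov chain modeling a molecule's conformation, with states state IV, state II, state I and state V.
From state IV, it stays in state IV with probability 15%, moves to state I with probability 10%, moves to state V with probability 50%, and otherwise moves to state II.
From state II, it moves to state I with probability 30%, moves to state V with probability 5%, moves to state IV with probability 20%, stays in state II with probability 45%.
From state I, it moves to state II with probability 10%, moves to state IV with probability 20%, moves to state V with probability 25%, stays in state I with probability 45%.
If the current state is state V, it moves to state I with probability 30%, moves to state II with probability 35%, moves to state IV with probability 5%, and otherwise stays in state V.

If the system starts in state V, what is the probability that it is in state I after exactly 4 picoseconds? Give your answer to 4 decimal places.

0.3157

Propagate the distribution vector 4 picoseconds from state V.
After 0 picoseconds: (0.0000, 0.0000, 0.0000, 1.0000)
After 1 picosecond: (0.0500, 0.3500, 0.3000, 0.3000)
After 2 picoseconds: (0.1525, 0.3050, 0.3350, 0.2075)
After 3 picoseconds: (0.1613, 0.2815, 0.3198, 0.2375)
After 4 picoseconds: (0.1563, 0.2821, 0.3157, 0.2459)
P(in state I after 4 picoseconds) = 0.3157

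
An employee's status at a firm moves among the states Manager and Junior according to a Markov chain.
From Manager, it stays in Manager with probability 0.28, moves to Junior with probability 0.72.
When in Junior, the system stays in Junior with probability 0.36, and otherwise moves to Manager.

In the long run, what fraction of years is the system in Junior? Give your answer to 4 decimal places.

0.5294

Let the stationary distribution be π with π = πP and π_1 + π_2 = 1.
π_1 = 0.28·π_1 + 0.64·π_2
Solving with the normalization constraint gives π = (0.4706, 0.5294).
So the stationary probability of Junior is 0.5294.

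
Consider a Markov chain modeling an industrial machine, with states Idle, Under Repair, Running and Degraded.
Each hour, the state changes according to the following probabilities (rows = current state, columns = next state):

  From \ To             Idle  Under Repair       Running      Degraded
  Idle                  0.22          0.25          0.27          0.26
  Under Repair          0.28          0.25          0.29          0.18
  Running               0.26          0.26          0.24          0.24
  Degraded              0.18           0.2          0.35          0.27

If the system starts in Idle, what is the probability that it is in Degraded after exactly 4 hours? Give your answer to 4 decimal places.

0.2374

Propagate the distribution vector 4 hours from Idle.
After 0 hours: (1.0000, 0.0000, 0.0000, 0.0000)
After 1 hour: (0.2200, 0.2500, 0.2700, 0.2600)
After 2 hours: (0.2354, 0.2397, 0.2877, 0.2372)
After 3 hours: (0.2364, 0.2410, 0.2851, 0.2374)
After 4 hours: (0.2364, 0.2410, 0.2853, 0.2374)
P(in Degraded after 4 hours) = 0.2374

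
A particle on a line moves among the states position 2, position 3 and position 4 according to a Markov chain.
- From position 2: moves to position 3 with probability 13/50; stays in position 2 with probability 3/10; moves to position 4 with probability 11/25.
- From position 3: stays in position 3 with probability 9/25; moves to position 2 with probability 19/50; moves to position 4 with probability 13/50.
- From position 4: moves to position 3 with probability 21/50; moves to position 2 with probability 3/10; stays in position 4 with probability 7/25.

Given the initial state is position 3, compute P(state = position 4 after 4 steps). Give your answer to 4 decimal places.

0.3254

Propagate the distribution vector 4 steps from position 3.
After 0 steps: (0.0000, 1.0000, 0.0000)
After 1 step: (0.3800, 0.3600, 0.2600)
After 2 steps: (0.3288, 0.3376, 0.3336)
After 3 steps: (0.3270, 0.3471, 0.3259)
After 4 steps: (0.3278, 0.3469, 0.3254)
P(in position 4 after 4 steps) = 0.3254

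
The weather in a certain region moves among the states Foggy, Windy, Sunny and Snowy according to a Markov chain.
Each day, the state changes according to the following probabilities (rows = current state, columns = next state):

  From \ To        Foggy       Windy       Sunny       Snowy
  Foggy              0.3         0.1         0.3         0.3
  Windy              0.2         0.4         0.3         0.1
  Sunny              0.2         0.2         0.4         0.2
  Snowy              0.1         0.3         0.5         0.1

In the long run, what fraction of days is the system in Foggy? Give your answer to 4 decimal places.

0.2025

Let the stationary distribution be π with π = πP and π_1 + π_2 + π_3 + π_4 = 1.
π_1 = 0.3·π_1 + 0.2·π_2 + 0.2·π_3 + 0.1·π_4
π_2 = 0.1·π_1 + 0.4·π_2 + 0.2·π_3 + 0.3·π_4
π_3 = 0.3·π_1 + 0.3·π_2 + 0.4·π_3 + 0.5·π_4
Solving with the normalization constraint gives π = (0.2025, 0.2469, 0.3728, 0.1778).
So the stationary probability of Foggy is 0.2025.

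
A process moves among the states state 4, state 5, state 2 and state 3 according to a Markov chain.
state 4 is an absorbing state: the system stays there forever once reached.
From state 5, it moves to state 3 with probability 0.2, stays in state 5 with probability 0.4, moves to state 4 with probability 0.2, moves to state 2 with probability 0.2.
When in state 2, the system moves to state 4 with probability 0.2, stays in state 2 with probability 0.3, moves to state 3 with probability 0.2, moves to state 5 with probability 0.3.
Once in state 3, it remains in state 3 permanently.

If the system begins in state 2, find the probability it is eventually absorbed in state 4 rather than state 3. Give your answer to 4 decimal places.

0.5000

Let h(s) be the probability of absorption at state 4 starting from transient state s. Then h(state 4) = 1 and h(state 3) = 0. By first-step analysis:
h(state 5) = 0.2·1 + 0.4·h(state 5) + 0.2·h(state 2) + 0.2·0
h(state 2) = 0.2·1 + 0.3·h(state 5) + 0.3·h(state 2) + 0.2·0
Solving: h(state 5) = 0.5000, h(state 2) = 0.5000.
Starting from state 2, the probability is 0.5000.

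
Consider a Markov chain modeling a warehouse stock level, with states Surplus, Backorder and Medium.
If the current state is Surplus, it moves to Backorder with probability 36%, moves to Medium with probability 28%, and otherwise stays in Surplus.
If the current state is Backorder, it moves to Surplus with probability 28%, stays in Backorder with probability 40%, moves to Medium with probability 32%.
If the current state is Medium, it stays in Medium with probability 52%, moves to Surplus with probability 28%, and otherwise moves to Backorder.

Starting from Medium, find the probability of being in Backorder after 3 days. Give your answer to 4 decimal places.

0.3053

Propagate the distribution vector 3 days from Medium.
After 0 days: (0.0000, 0.0000, 1.0000)
After 1 day: (0.2800, 0.2000, 0.5200)
After 2 days: (0.3024, 0.2848, 0.4128)
After 3 days: (0.3042, 0.3053, 0.3905)
P(in Backorder after 3 days) = 0.3053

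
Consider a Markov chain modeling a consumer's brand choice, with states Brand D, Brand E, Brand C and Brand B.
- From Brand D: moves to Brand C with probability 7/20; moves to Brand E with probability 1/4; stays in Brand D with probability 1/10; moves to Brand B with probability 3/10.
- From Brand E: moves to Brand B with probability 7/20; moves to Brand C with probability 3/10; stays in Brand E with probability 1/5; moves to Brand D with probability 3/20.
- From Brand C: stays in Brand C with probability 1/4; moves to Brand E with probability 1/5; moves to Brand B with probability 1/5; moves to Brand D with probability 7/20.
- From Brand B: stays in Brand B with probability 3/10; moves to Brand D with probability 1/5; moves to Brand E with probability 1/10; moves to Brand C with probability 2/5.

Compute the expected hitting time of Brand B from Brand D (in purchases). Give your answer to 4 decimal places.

3.5667

Let t(s) be the expected number of purchases to first reach Brand B from state s, with t(Brand B) = 0. Conditioning on the first purchase:
t(Brand D) = 1 + 0.1·t(Brand D) + 0.25·t(Brand E) + 0.35·t(Brand C)
t(Brand E) = 1 + 0.15·t(Brand D) + 0.2·t(Brand E) + 0.3·t(Brand C)
t(Brand C) = 1 + 0.35·t(Brand D) + 0.2·t(Brand E) + 0.25·t(Brand C)
Solving: t(Brand D) = 3.5667, t(Brand E) = 3.3810, t(Brand C) = 3.8994.
Expected purchases from Brand D to Brand B: 3.5667.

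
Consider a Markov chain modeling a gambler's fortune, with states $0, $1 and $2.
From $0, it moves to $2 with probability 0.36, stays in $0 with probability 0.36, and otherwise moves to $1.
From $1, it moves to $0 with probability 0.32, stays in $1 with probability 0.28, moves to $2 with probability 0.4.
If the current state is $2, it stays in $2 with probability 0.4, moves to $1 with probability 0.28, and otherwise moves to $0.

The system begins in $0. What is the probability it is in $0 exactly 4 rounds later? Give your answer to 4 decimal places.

0.3333

Propagate the distribution vector 4 rounds from $0.
After 0 rounds: (1.0000, 0.0000, 0.0000)
After 1 round: (0.3600, 0.2800, 0.3600)
After 2 rounds: (0.3344, 0.2800, 0.3856)
After 3 rounds: (0.3334, 0.2800, 0.3866)
After 4 rounds: (0.3333, 0.2800, 0.3867)
P(in $0 after 4 rounds) = 0.3333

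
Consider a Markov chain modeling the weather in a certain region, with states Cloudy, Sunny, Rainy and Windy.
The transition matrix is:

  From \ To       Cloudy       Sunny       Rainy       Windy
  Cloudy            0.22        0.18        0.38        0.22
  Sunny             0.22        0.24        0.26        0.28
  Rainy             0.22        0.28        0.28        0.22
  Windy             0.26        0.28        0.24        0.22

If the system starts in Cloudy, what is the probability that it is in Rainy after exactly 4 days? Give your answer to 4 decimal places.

0.2886

Propagate the distribution vector 4 days from Cloudy.
After 0 days: (1.0000, 0.0000, 0.0000, 0.0000)
After 1 day: (0.2200, 0.1800, 0.3800, 0.2200)
After 2 days: (0.2288, 0.2508, 0.2896, 0.2308)
After 3 days: (0.2292, 0.2471, 0.2886, 0.2350)
After 4 days: (0.2294, 0.2472, 0.2886, 0.2348)
P(in Rainy after 4 days) = 0.2886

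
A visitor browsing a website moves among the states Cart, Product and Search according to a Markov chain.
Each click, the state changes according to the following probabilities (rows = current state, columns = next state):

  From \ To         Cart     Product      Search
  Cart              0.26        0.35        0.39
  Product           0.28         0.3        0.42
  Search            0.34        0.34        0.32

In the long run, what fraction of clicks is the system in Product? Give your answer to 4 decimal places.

0.3298

Let the stationary distribution be π with π = πP and π_1 + π_2 + π_3 = 1.
π_1 = 0.26·π_1 + 0.28·π_2 + 0.34·π_3
π_2 = 0.35·π_1 + 0.3·π_2 + 0.34·π_3
Solving with the normalization constraint gives π = (0.2965, 0.3298, 0.3737).
So the stationary probability of Product is 0.3298.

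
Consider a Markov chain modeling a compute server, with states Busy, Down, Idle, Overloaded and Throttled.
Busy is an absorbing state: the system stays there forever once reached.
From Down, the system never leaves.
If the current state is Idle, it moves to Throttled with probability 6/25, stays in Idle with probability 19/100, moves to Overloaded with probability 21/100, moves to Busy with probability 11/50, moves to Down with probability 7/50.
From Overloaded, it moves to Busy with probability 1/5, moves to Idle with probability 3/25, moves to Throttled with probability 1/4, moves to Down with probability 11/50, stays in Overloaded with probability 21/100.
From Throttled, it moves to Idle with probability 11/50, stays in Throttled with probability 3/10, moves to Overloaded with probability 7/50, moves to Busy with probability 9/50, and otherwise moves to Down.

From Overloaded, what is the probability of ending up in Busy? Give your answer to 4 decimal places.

0.5079

Let h(s) be the probability of absorption at Busy starting from transient state s. Then h(Busy) = 1 and h(Down) = 0. By first-step analysis:
h(Idle) = 0.22·1 + 0.14·0 + 0.19·h(Idle) + 0.21·h(Overloaded) + 0.24·h(Throttled)
h(Overloaded) = 0.2·1 + 0.22·0 + 0.12·h(Idle) + 0.21·h(Overloaded) + 0.25·h(Throttled)
h(Throttled) = 0.18·1 + 0.16·0 + 0.22·h(Idle) + 0.14·h(Overloaded) + 0.3·h(Throttled)
Solving: h(Idle) = 0.5619, h(Overloaded) = 0.5079, h(Throttled) = 0.5353.
Starting from Overloaded, the probability is 0.5079.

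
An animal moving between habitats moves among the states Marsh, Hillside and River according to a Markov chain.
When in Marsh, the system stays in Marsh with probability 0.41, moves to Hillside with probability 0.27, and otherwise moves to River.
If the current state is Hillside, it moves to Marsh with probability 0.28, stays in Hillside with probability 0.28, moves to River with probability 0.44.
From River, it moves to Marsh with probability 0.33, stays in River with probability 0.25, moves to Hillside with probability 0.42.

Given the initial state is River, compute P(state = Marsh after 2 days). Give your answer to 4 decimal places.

0.3354

Sum over the intermediate state after 1 day:
P = P(River→Marsh)·P(Marsh→Marsh) + P(River→Hillside)·P(Hillside→Marsh) + P(River→River)·P(River→Marsh)
  = 0.33×0.41 + 0.42×0.28 + 0.25×0.33
  = 0.1353 + 0.1176 + 0.0825 = 0.3354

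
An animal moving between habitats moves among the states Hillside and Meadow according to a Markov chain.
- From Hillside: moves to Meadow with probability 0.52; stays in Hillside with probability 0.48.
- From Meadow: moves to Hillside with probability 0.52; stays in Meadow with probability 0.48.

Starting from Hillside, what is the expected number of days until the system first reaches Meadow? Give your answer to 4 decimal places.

Let t(s) be the expected number of days to first reach Meadow from state s, with t(Meadow) = 0. Conditioning on the first day:
t(Hillside) = 1 + 0.48·t(Hillside)
Solving: t(Hillside) = 1.9231.
Expected days from Hillside to Meadow: 1.9231.

1.9231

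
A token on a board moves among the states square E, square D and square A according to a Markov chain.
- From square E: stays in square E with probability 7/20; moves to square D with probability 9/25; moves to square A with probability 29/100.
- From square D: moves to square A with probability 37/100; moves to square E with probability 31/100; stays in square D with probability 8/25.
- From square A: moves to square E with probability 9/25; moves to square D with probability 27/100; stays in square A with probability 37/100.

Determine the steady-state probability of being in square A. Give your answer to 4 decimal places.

Let the stationary distribution be π with π = πP and π_1 + π_2 + π_3 = 1.
π_1 = 0.35·π_1 + 0.31·π_2 + 0.36·π_3
π_2 = 0.36·π_1 + 0.32·π_2 + 0.27·π_3
Solving with the normalization constraint gives π = (0.3408, 0.3165, 0.3427).
So the stationary probability of square A is 0.3427.

0.3427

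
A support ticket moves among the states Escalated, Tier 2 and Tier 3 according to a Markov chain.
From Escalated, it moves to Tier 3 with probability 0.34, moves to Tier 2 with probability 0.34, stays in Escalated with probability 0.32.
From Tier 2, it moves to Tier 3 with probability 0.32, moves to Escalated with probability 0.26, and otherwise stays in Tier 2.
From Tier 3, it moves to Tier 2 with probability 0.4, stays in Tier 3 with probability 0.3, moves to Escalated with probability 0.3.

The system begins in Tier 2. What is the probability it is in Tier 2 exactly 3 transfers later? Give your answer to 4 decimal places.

Propagate the distribution vector 3 transfers from Tier 2.
After 0 transfers: (0.0000, 1.0000, 0.0000)
After 1 transfer: (0.2600, 0.4200, 0.3200)
After 2 transfers: (0.2884, 0.3928, 0.3188)
After 3 transfers: (0.2901, 0.3906, 0.3194)
P(in Tier 2 after 3 transfers) = 0.3906

0.3906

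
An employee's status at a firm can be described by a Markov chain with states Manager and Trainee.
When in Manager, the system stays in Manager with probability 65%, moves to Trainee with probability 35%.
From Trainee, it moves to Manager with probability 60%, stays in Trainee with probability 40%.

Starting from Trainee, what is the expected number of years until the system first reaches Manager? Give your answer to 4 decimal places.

1.6667

Let t(s) be the expected number of years to first reach Manager from state s, with t(Manager) = 0. Conditioning on the first year:
t(Trainee) = 1 + 0.4·t(Trainee)
Solving: t(Trainee) = 1.6667.
Expected years from Trainee to Manager: 1.6667.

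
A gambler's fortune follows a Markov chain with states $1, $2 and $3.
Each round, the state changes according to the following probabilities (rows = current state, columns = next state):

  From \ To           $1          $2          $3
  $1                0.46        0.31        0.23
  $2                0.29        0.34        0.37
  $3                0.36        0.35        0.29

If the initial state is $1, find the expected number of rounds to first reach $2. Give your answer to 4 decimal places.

3.1271

Let t(s) be the expected number of rounds to first reach $2 from state s, with t($2) = 0. Conditioning on the first round:
t($1) = 1 + 0.46·t($1) + 0.23·t($3)
t($3) = 1 + 0.36·t($1) + 0.29·t($3)
Solving: t($1) = 3.1271, t($3) = 2.9940.
Expected rounds from $1 to $2: 3.1271.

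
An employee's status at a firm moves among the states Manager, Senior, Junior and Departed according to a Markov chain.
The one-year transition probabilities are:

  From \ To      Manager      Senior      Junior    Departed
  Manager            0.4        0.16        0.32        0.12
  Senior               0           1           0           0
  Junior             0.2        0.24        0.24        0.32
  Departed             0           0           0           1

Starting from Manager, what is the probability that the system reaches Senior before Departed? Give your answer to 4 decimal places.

0.5061

Let h(s) be the probability of absorption at Senior starting from transient state s. Then h(Senior) = 1 and h(Departed) = 0. By first-step analysis:
h(Manager) = 0.4·h(Manager) + 0.16·1 + 0.32·h(Junior) + 0.12·0
h(Junior) = 0.2·h(Manager) + 0.24·1 + 0.24·h(Junior) + 0.32·0
Solving: h(Manager) = 0.5061, h(Junior) = 0.4490.
Starting from Manager, the probability is 0.5061.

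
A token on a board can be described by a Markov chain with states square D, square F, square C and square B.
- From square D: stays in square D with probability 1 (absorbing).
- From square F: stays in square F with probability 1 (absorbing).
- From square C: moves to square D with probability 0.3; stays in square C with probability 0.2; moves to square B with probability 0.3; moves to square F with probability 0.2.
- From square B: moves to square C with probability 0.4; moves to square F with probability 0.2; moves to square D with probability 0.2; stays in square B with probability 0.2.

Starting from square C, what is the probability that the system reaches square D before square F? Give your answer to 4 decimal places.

Let h(s) be the probability of absorption at square D starting from transient state s. Then h(square D) = 1 and h(square F) = 0. By first-step analysis:
h(square C) = 0.3·1 + 0.2·0 + 0.2·h(square C) + 0.3·h(square B)
h(square B) = 0.2·1 + 0.2·0 + 0.4·h(square C) + 0.2·h(square B)
Solving: h(square C) = 0.5769, h(square B) = 0.5385.
Starting from square C, the probability is 0.5769.

0.5769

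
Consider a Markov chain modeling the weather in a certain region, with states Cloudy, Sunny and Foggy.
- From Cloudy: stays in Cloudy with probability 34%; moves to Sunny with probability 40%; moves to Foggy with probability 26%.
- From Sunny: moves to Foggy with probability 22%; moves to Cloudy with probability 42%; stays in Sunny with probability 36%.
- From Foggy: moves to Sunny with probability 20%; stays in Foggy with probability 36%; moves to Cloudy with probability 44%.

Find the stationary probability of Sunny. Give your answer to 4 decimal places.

0.3319

Let the stationary distribution be π with π = πP and π_1 + π_2 + π_3 = 1.
π_1 = 0.34·π_1 + 0.42·π_2 + 0.44·π_3
π_2 = 0.4·π_1 + 0.36·π_2 + 0.2·π_3
Solving with the normalization constraint gives π = (0.3940, 0.3319, 0.2741).
So the stationary probability of Sunny is 0.3319.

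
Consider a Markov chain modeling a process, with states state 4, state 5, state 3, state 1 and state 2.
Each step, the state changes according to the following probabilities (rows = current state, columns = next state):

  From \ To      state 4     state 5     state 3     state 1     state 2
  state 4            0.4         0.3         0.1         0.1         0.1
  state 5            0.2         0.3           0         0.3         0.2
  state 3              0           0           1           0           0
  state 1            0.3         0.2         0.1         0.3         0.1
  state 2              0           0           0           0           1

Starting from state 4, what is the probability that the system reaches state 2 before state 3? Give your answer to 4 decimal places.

0.6402

Let h(s) be the probability of absorption at state 2 starting from transient state s. Then h(state 2) = 1 and h(state 3) = 0. By first-step analysis:
h(state 4) = 0.4·h(state 4) + 0.3·h(state 5) + 0.1·0 + 0.1·h(state 1) + 0.1·1
h(state 5) = 0.2·h(state 4) + 0.3·h(state 5) + 0.3·h(state 1) + 0.2·1
h(state 1) = 0.3·h(state 4) + 0.2·h(state 5) + 0.1·0 + 0.3·h(state 1) + 0.1·1
Solving: h(state 4) = 0.6402, h(state 5) = 0.7378, h(state 1) = 0.6280.
Starting from state 4, the probability is 0.6402.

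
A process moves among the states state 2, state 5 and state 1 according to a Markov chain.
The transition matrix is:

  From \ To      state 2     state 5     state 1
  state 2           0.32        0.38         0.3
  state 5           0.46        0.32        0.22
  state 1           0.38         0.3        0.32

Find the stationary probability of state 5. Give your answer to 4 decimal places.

Let the stationary distribution be π with π = πP and π_1 + π_2 + π_3 = 1.
π_1 = 0.32·π_1 + 0.46·π_2 + 0.38·π_3
π_2 = 0.38·π_1 + 0.32·π_2 + 0.3·π_3
Solving with the normalization constraint gives π = (0.3840, 0.3375, 0.2786).
So the stationary probability of state 5 is 0.3375.

0.3375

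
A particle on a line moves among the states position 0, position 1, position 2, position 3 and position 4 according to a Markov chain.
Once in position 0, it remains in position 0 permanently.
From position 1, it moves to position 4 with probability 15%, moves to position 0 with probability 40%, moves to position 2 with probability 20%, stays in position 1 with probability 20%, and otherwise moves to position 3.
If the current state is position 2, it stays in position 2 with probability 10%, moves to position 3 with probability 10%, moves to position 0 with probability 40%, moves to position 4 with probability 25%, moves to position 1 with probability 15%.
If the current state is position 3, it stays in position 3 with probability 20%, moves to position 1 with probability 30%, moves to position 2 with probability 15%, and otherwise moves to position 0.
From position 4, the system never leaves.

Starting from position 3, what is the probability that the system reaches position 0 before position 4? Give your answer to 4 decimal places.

Let h(s) be the probability of absorption at position 0 starting from transient state s. Then h(position 0) = 1 and h(position 4) = 0. By first-step analysis:
h(position 1) = 0.4·1 + 0.2·h(position 1) + 0.2·h(position 2) + 0.05·h(position 3) + 0.15·0
h(position 2) = 0.4·1 + 0.15·h(position 1) + 0.1·h(position 2) + 0.1·h(position 3) + 0.25·0
h(position 3) = 0.35·1 + 0.3·h(position 1) + 0.15·h(position 2) + 0.2·h(position 3)
Solving: h(position 1) = 0.7158, h(position 2) = 0.6558, h(position 3) = 0.8289.
Starting from position 3, the probability is 0.8289.

0.8289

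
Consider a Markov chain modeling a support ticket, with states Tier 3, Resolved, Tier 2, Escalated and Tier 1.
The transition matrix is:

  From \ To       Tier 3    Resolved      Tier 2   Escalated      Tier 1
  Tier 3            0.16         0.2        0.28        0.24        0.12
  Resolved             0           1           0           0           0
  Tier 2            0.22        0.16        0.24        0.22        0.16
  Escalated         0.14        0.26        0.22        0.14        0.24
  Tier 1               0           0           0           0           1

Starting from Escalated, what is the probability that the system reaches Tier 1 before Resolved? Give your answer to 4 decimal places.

0.4708

Let h(s) be the probability of absorption at Tier 1 starting from transient state s. Then h(Tier 1) = 1 and h(Resolved) = 0. By first-step analysis:
h(Tier 3) = 0.16·h(Tier 3) + 0.2·0 + 0.28·h(Tier 2) + 0.24·h(Escalated) + 0.12·1
h(Tier 2) = 0.22·h(Tier 3) + 0.16·0 + 0.24·h(Tier 2) + 0.22·h(Escalated) + 0.16·1
h(Escalated) = 0.14·h(Tier 3) + 0.26·0 + 0.22·h(Tier 2) + 0.14·h(Escalated) + 0.24·1
Solving: h(Tier 3) = 0.4349, h(Tier 2) = 0.4727, h(Escalated) = 0.4708.
Starting from Escalated, the probability is 0.4708.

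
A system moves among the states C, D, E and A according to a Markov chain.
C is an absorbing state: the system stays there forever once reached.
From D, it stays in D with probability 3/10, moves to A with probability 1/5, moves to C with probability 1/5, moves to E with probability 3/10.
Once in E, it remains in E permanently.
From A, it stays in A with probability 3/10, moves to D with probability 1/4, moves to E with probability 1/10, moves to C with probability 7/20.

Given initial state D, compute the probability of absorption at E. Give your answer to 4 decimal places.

Let h(s) be the probability of absorption at E starting from transient state s. Then h(E) = 1 and h(C) = 0. By first-step analysis:
h(D) = 0.2·0 + 0.3·h(D) + 0.3·1 + 0.2·h(A)
h(A) = 0.35·0 + 0.25·h(D) + 0.1·1 + 0.3·h(A)
Solving: h(D) = 0.5227, h(A) = 0.3295.
Starting from D, the probability is 0.5227.

0.5227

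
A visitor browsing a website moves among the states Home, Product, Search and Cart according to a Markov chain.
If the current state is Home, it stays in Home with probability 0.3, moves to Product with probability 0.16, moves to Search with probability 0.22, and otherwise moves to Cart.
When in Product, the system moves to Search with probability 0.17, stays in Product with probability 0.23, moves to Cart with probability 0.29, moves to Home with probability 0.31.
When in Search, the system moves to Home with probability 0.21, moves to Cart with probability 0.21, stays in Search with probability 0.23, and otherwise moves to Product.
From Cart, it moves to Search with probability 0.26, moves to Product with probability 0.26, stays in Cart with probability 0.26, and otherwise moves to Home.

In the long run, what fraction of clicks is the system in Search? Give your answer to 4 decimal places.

0.2208

Let the stationary distribution be π with π = πP and π_1 + π_2 + π_3 + π_4 = 1.
π_1 = 0.3·π_1 + 0.31·π_2 + 0.21·π_3 + 0.22·π_4
π_2 = 0.16·π_1 + 0.23·π_2 + 0.35·π_3 + 0.26·π_4
π_3 = 0.22·π_1 + 0.17·π_2 + 0.23·π_3 + 0.26·π_4
Solving with the normalization constraint gives π = (0.2608, 0.2464, 0.2208, 0.2720).
So the stationary probability of Search is 0.2208.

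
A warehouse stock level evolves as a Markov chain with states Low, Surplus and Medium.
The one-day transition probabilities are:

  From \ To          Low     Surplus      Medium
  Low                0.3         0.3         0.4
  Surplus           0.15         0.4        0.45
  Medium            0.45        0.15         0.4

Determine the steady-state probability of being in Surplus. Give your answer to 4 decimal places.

Let the stationary distribution be π with π = πP and π_1 + π_2 + π_3 = 1.
π_1 = 0.3·π_1 + 0.15·π_2 + 0.45·π_3
π_2 = 0.3·π_1 + 0.4·π_2 + 0.15·π_3
Solving with the normalization constraint gives π = (0.3223, 0.2645, 0.4132).
So the stationary probability of Surplus is 0.2645.

0.2645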